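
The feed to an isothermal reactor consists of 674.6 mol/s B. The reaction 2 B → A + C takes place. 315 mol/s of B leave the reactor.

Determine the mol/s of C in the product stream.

180 mol/s

For B: n = n₀ − 2ξ → 315 = 674.6 − 2ξ, giving ξ = 179.8 mol/s.
Outlet amounts (n = n₀ + ν ξ):
  B: 674.6 − 2(179.8) = 315
  A: 0 + 1(179.8) = 179.8
  C: 0 + 1(179.8) = 179.8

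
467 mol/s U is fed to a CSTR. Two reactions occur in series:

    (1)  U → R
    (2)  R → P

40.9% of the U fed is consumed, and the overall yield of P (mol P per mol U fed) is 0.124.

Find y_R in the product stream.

0.285

Conversion of U: U consumed = 1ξ₁ = 0.409 × 467 → ξ₁ = 191 mol/s.
Yield of P: 1ξ₂ / 467 = 0.124 → ξ₂ = 57.91 mol/s.
Outlet amounts (n = n₀ + Σ ν·ξ):
  U: 467 − 1(191) = 276
  R: 0 + 1(191) − 1(57.91) = 133.1
  P: 0 + 1(57.91) = 57.91
Total out = 467 mol/s; y_R = 133.1 / 467 = 0.285.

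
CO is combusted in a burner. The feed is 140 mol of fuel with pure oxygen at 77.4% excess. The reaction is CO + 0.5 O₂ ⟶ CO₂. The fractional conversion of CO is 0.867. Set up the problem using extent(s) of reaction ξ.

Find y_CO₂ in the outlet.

0.596

Stoichiometric O₂ = 0.5 × 140 = 70 mol; O₂ fed = 70 × 1.774 = 124.2 mol.
Fuel reacted = 0.867 × 140 → ξ = 121.4 mol.
Outlet (n = n₀ + ν ξ):
  CO: 140 − 1(121.4) = 18.62
  O₂: 124.2 − 0.5(121.4) = 63.49
  CO₂: 0 + 1(121.4) = 121.4
Total out = 203.5 mol; y_CO₂ = 121.4 / 203.5 = 0.5965.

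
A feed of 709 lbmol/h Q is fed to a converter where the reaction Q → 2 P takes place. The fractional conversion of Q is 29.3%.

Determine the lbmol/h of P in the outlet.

Q reacted = 0.293 × 709 = 207.7 lbmol/h; ν_Q = −1, so ξ = 207.7/1 = 207.7 lbmol/h.
Outlet amounts (n = n₀ + ν ξ):
  Q: 709 − 1(207.7) = 501.3
  P: 0 + 2(207.7) = 415.5

415 lbmol/h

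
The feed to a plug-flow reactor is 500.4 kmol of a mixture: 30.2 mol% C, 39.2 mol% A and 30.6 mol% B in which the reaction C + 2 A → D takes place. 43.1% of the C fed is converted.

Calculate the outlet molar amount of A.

65.9 kmol

C reacted = 0.431 × 151.1 = 65.13 kmol; ν_C = −1, so ξ = 65.13/1 = 65.13 kmol.
Outlet amounts (n = n₀ + ν ξ):
  C: 151.1 − 1(65.13) = 85.99
  A: 196.2 − 2(65.13) = 65.89
  D: 0 + 1(65.13) = 65.13
  B: 153.1 (inert)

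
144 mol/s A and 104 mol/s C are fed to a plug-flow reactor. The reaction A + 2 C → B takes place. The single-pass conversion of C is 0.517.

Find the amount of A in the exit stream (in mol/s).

117 mol/s

C reacted = 0.517 × 104 = 53.77 mol/s; ν_C = −2, so ξ = 53.77/2 = 26.88 mol/s.
Outlet amounts (n = n₀ + ν ξ):
  A: 144 − 1(26.88) = 117.1
  C: 104 − 2(26.88) = 50.23
  B: 0 + 1(26.88) = 26.88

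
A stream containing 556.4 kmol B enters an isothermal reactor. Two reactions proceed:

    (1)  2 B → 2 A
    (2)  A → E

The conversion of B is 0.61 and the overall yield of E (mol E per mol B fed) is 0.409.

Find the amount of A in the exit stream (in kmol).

112 kmol

Conversion of B: B consumed = 2ξ₁ = 0.61 × 556.4 → ξ₁ = 169.7 kmol.
Yield of E: 1ξ₂ / 556.4 = 0.409 → ξ₂ = 227.6 kmol.
Outlet amounts (n = n₀ + Σ ν·ξ):
  B: 556.4 − 2(169.7) = 217
  A: 0 + 2(169.7) − 1(227.6) = 111.8
  E: 0 + 1(227.6) = 227.6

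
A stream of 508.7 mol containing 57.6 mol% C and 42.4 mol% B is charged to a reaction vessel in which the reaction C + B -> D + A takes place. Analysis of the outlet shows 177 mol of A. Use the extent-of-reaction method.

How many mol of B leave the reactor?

38.7 mol

For A: n = n₀ + 1ξ → 177 = 0 + 1ξ, giving ξ = 177 mol.
Outlet amounts (n = n₀ + ν ξ):
  C: 293 − 1(177) = 116
  B: 215.7 − 1(177) = 38.69
  D: 0 + 1(177) = 177
  A: 0 + 1(177) = 177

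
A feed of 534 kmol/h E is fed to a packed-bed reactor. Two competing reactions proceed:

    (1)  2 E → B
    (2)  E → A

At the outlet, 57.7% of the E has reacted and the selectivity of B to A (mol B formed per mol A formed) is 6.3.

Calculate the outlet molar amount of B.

Conversion of E: E consumed = 0.577 × 534 = 308.1 kmol/h = 2ξ₁ + 1ξ₂.
Selectivity: 1ξ₁ / (1ξ₂) = 6.3 → ξ₁ = 6.3 ξ₂.
Substitute: (2·6.3 + 1) ξ₂ = 308.1 → ξ₂ = 22.66 kmol/h, ξ₁ = 142.7 kmol/h.
Outlet amounts (n = n₀ + Σ ν·ξ):
  E: 534 − 2(142.7) − 1(22.66) = 225.9
  B: 0 + 1(142.7) = 142.7
  A: 0 + 1(22.66) = 22.66

143 kmol/h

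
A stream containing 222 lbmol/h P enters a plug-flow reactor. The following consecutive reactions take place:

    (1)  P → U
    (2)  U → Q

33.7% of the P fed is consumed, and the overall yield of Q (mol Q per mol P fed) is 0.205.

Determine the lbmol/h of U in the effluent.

Conversion of P: P consumed = 1ξ₁ = 0.337 × 222 → ξ₁ = 74.81 lbmol/h.
Yield of Q: 1ξ₂ / 222 = 0.205 → ξ₂ = 45.51 lbmol/h.
Outlet amounts (n = n₀ + Σ ν·ξ):
  P: 222 − 1(74.81) = 147.2
  U: 0 + 1(74.81) − 1(45.51) = 29.3
  Q: 0 + 1(45.51) = 45.51

29.3 lbmol/h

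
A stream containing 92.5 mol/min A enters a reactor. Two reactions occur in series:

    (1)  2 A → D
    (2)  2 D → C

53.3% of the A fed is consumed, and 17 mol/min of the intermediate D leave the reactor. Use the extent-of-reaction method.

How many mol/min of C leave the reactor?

Conversion of A: A consumed = 2ξ₁ = 0.533 × 92.5 → ξ₁ = 24.65 mol/min.
D balance: n_D = 0 + 1ξ₁ − 2ξ₂ = 17 → ξ₂ = (1·24.65 − 17)/2 = 3.826 mol/min.
Outlet amounts (n = n₀ + Σ ν·ξ):
  A: 92.5 − 2(24.65) = 43.2
  D: 0 + 1(24.65) − 2(3.826) = 17
  C: 0 + 1(3.826) = 3.826

3.83 mol/min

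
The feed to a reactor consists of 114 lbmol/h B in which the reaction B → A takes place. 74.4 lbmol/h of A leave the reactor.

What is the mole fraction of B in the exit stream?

0.347

For A: n = n₀ + 1ξ → 74.4 = 0 + 1ξ, giving ξ = 74.4 lbmol/h.
Outlet amounts (n = n₀ + ν ξ):
  B: 114 − 1(74.4) = 39.6
  A: 0 + 1(74.4) = 74.4
Total out = 114 lbmol/h; y_B = 39.6 / 114 = 0.3474.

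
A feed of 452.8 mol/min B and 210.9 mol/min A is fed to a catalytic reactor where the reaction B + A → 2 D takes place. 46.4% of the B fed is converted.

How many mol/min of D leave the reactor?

B reacted = 0.464 × 452.8 = 210.1 mol/min; ν_B = −1, so ξ = 210.1/1 = 210.1 mol/min.
Outlet amounts (n = n₀ + ν ξ):
  B: 452.8 − 1(210.1) = 242.7
  A: 210.9 − 1(210.1) = 0.8008
  D: 0 + 2(210.1) = 420.2

420 mol/min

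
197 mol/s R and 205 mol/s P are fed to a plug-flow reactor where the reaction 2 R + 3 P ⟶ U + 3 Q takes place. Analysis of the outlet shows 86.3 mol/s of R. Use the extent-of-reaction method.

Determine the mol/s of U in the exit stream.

55.4 mol/s

For R: n = n₀ − 2ξ → 86.3 = 197 − 2ξ, giving ξ = 55.35 mol/s.
Outlet amounts (n = n₀ + ν ξ):
  R: 197 − 2(55.35) = 86.3
  P: 205 − 3(55.35) = 38.95
  U: 0 + 1(55.35) = 55.35
  Q: 0 + 3(55.35) = 166.1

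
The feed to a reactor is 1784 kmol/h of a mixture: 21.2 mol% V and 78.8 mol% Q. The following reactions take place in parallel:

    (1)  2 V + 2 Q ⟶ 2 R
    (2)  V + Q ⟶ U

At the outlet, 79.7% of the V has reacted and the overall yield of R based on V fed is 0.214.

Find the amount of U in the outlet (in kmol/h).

220 kmol/h

Yield of R: 2ξ₁ / 378.2 = 0.214 → ξ₁ = 40.47 kmol/h.
Conversion of V: 2ξ₁ + 1ξ₂ = 0.797 × 378.2 = 301.4 → ξ₂ = 220.5 kmol/h.
Outlet amounts (n = n₀ + Σ ν·ξ):
  V: 378.2 − 2(40.47) − 1(220.5) = 76.78
  Q: 1406 − 2(40.47) − 1(220.5) = 1104
  R: 0 + 2(40.47) = 80.94
  U: 0 + 1(220.5) = 220.5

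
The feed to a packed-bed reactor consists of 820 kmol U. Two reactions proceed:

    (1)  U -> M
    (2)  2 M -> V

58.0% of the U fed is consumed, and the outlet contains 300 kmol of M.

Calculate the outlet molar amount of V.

87.8 kmol

Conversion of U: U consumed = 1ξ₁ = 0.58 × 820 → ξ₁ = 475.6 kmol.
M balance: n_M = 0 + 1ξ₁ − 2ξ₂ = 300 → ξ₂ = (1·475.6 − 300)/2 = 87.8 kmol.
Outlet amounts (n = n₀ + Σ ν·ξ):
  U: 820 − 1(475.6) = 344.4
  M: 0 + 1(475.6) − 2(87.8) = 300
  V: 0 + 1(87.8) = 87.8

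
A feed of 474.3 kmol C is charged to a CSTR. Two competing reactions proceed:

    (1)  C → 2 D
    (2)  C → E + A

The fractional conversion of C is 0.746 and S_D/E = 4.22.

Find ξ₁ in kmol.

Conversion of C: C consumed = 0.746 × 474.3 = 353.8 kmol = 1ξ₁ + 1ξ₂.
Selectivity: 2ξ₁ / (1ξ₂) = 4.22 → ξ₁ = 2.11 ξ₂.
Substitute: (1·2.11 + 1) ξ₂ = 353.8 → ξ₂ = 113.8 kmol, ξ₁ = 240.1 kmol.
Outlet amounts (n = n₀ + Σ ν·ξ):
  C: 474.3 − 1(240.1) − 1(113.8) = 120.5
  D: 0 + 2(240.1) = 480.1
  E: 0 + 1(113.8) = 113.8
  A: 0 + 1(113.8) = 113.8

ξ₁ = 240 kmol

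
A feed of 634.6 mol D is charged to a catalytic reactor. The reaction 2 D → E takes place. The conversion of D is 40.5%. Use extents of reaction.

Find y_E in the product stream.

D reacted = 0.405 × 634.6 = 257 mol; ν_D = −2, so ξ = 257/2 = 128.5 mol.
Outlet amounts (n = n₀ + ν ξ):
  D: 634.6 − 2(128.5) = 377.6
  E: 0 + 1(128.5) = 128.5
Total out = 506.1 mol; y_E = 128.5 / 506.1 = 0.2539.

0.254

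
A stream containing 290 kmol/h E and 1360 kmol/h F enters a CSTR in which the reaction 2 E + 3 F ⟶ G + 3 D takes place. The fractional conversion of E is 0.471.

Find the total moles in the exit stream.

E reacted = 0.471 × 290 = 136.6 kmol/h; ν_E = −2, so ξ = 136.6/2 = 68.3 kmol/h.
Outlet amounts (n = n₀ + ν ξ):
  E: 290 − 2(68.3) = 153.4
  F: 1360 − 3(68.3) = 1155
  G: 0 + 1(68.3) = 68.3
  D: 0 + 3(68.3) = 204.9
Total out = 153.4 + 1155 + 68.3 + 204.9 = 1582 kmol/h.

1580 kmol/h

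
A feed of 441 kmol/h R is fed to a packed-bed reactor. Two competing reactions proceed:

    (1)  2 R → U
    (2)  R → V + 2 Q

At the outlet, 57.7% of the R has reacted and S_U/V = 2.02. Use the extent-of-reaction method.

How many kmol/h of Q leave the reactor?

Conversion of R: R consumed = 0.577 × 441 = 254.5 kmol/h = 2ξ₁ + 1ξ₂.
Selectivity: 1ξ₁ / (1ξ₂) = 2.02 → ξ₁ = 2.02 ξ₂.
Substitute: (2·2.02 + 1) ξ₂ = 254.5 → ξ₂ = 50.49 kmol/h, ξ₁ = 102 kmol/h.
Outlet amounts (n = n₀ + Σ ν·ξ):
  R: 441 − 2(102) − 1(50.49) = 186.5
  U: 0 + 1(102) = 102
  V: 0 + 1(50.49) = 50.49
  Q: 0 + 2(50.49) = 101

101 kmol/h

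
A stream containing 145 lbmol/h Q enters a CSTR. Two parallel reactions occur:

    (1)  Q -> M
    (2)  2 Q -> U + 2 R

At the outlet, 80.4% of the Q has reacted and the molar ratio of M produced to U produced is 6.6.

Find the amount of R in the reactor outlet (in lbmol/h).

27.1 lbmol/h

Conversion of Q: Q consumed = 0.804 × 145 = 116.6 lbmol/h = 1ξ₁ + 2ξ₂.
Selectivity: 1ξ₁ / (1ξ₂) = 6.6 → ξ₁ = 6.6 ξ₂.
Substitute: (1·6.6 + 2) ξ₂ = 116.6 → ξ₂ = 13.56 lbmol/h, ξ₁ = 89.47 lbmol/h.
Outlet amounts (n = n₀ + Σ ν·ξ):
  Q: 145 − 1(89.47) − 2(13.56) = 28.42
  M: 0 + 1(89.47) = 89.47
  U: 0 + 1(13.56) = 13.56
  R: 0 + 2(13.56) = 27.11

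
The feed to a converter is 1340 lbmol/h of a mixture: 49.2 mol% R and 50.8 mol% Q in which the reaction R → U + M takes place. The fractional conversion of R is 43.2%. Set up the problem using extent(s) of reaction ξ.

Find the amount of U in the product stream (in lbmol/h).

285 lbmol/h

R reacted = 0.432 × 659.3 = 284.8 lbmol/h; ν_R = −1, so ξ = 284.8/1 = 284.8 lbmol/h.
Outlet amounts (n = n₀ + ν ξ):
  R: 659.3 − 1(284.8) = 374.5
  U: 0 + 1(284.8) = 284.8
  M: 0 + 1(284.8) = 284.8
  Q: 680.7 (inert)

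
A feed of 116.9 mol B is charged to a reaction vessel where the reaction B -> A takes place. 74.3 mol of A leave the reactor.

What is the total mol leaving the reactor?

117 mol

For A: n = n₀ + 1ξ → 74.3 = 0 + 1ξ, giving ξ = 74.3 mol.
Outlet amounts (n = n₀ + ν ξ):
  B: 116.9 − 1(74.3) = 42.6
  A: 0 + 1(74.3) = 74.3
Total out = 42.6 + 74.3 = 116.9 mol.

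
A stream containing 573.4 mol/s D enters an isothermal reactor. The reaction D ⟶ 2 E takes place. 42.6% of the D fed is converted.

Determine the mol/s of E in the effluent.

D reacted = 0.426 × 573.4 = 244.3 mol/s; ν_D = −1, so ξ = 244.3/1 = 244.3 mol/s.
Outlet amounts (n = n₀ + ν ξ):
  D: 573.4 − 1(244.3) = 329.1
  E: 0 + 2(244.3) = 488.5

489 mol/s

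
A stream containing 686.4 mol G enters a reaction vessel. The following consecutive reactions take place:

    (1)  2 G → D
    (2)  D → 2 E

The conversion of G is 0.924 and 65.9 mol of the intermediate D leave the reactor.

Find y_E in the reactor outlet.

Conversion of G: G consumed = 2ξ₁ = 0.924 × 686.4 → ξ₁ = 317.1 mol.
D balance: n_D = 0 + 1ξ₁ − 1ξ₂ = 65.9 → ξ₂ = (1·317.1 − 65.9)/1 = 251.2 mol.
Outlet amounts (n = n₀ + Σ ν·ξ):
  G: 686.4 − 2(317.1) = 52.17
  D: 0 + 1(317.1) − 1(251.2) = 65.9
  E: 0 + 2(251.2) = 502.4
Total out = 620.5 mol; y_E = 502.4 / 620.5 = 0.8097.

0.81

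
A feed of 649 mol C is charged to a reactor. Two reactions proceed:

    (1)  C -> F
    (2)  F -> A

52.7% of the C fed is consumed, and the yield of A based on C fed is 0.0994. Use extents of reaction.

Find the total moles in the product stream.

Conversion of C: C consumed = 1ξ₁ = 0.527 × 649 → ξ₁ = 342 mol.
Yield of A: 1ξ₂ / 649 = 0.0994 → ξ₂ = 64.51 mol.
Outlet amounts (n = n₀ + Σ ν·ξ):
  C: 649 − 1(342) = 307
  F: 0 + 1(342) − 1(64.51) = 277.5
  A: 0 + 1(64.51) = 64.51
Total out = 307 + 277.5 + 64.51 = 649 mol.

649 mol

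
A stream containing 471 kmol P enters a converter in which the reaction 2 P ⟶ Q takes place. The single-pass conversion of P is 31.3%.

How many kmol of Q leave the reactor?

P reacted = 0.313 × 471 = 147.4 kmol; ν_P = −2, so ξ = 147.4/2 = 73.71 kmol.
Outlet amounts (n = n₀ + ν ξ):
  P: 471 − 2(73.71) = 323.6
  Q: 0 + 1(73.71) = 73.71

73.7 kmol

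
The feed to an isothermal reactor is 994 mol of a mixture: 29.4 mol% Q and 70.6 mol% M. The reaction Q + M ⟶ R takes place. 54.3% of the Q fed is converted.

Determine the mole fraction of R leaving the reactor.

Q reacted = 0.543 × 292.2 = 158.7 mol; ν_Q = −1, so ξ = 158.7/1 = 158.7 mol.
Outlet amounts (n = n₀ + ν ξ):
  Q: 292.2 − 1(158.7) = 133.6
  M: 701.8 − 1(158.7) = 543.1
  R: 0 + 1(158.7) = 158.7
Total out = 835.3 mol; y_R = 158.7 / 835.3 = 0.19.

0.19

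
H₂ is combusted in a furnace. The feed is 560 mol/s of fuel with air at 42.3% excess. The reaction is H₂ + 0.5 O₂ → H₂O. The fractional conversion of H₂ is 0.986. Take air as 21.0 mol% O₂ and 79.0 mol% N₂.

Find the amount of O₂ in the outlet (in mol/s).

122 mol/s

Stoichiometric O₂ = 0.5 × 560 = 280 mol/s; O₂ fed = 280 × 1.423 = 398.4 mol/s.
N₂ fed = 398.4 × 79/21 = 1499 mol/s.
Fuel reacted = 0.986 × 560 → ξ = 552.2 mol/s.
Outlet (n = n₀ + ν ξ):
  H₂: 560 − 1(552.2) = 7.84
  O₂: 398.4 − 0.5(552.2) = 122.4
  N₂: 1499 (inert)
  H₂O: 0 + 1(552.2) = 552.2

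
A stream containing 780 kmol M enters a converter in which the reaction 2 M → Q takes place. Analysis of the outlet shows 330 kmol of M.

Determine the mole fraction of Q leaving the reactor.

0.405

For M: n = n₀ − 2ξ → 330 = 780 − 2ξ, giving ξ = 225 kmol.
Outlet amounts (n = n₀ + ν ξ):
  M: 780 − 2(225) = 330
  Q: 0 + 1(225) = 225
Total out = 555 kmol; y_Q = 225 / 555 = 0.4054.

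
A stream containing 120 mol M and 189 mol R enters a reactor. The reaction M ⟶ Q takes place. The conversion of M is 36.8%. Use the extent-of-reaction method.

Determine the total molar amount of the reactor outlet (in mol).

309 mol

M reacted = 0.368 × 120 = 44.16 mol; ν_M = −1, so ξ = 44.16/1 = 44.16 mol.
Outlet amounts (n = n₀ + ν ξ):
  M: 120 − 1(44.16) = 75.84
  Q: 0 + 1(44.16) = 44.16
  R: 189 (inert)
Total out = 75.84 + 44.16 + 189 = 309 mol.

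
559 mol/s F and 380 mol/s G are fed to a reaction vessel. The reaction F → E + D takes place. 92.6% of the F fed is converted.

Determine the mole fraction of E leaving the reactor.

0.355

F reacted = 0.926 × 559 = 517.6 mol/s; ν_F = −1, so ξ = 517.6/1 = 517.6 mol/s.
Outlet amounts (n = n₀ + ν ξ):
  F: 559 − 1(517.6) = 41.37
  E: 0 + 1(517.6) = 517.6
  D: 0 + 1(517.6) = 517.6
  G: 380 (inert)
Total out = 1457 mol/s; y_E = 517.6 / 1457 = 0.3554.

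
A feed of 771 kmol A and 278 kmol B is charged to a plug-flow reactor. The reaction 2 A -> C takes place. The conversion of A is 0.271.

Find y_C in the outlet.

0.111

A reacted = 0.271 × 771 = 208.9 kmol; ν_A = −2, so ξ = 208.9/2 = 104.5 kmol.
Outlet amounts (n = n₀ + ν ξ):
  A: 771 − 2(104.5) = 562.1
  C: 0 + 1(104.5) = 104.5
  B: 278 (inert)
Total out = 944.5 kmol; y_C = 104.5 / 944.5 = 0.1106.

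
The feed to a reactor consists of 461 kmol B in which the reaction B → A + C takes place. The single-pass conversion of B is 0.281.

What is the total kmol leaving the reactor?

B reacted = 0.281 × 461 = 129.5 kmol; ν_B = −1, so ξ = 129.5/1 = 129.5 kmol.
Outlet amounts (n = n₀ + ν ξ):
  B: 461 − 1(129.5) = 331.5
  A: 0 + 1(129.5) = 129.5
  C: 0 + 1(129.5) = 129.5
Total out = 331.5 + 129.5 + 129.5 = 590.5 kmol.

591 kmol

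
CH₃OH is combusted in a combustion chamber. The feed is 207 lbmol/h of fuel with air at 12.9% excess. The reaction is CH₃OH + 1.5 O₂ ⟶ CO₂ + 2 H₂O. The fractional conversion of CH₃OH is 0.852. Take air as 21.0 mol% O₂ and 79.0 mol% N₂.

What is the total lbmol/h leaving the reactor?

1960 lbmol/h

Stoichiometric O₂ = 1.5 × 207 = 310.5 lbmol/h; O₂ fed = 310.5 × 1.129 = 350.6 lbmol/h.
N₂ fed = 350.6 × 79/21 = 1319 lbmol/h.
Fuel reacted = 0.852 × 207 → ξ = 176.4 lbmol/h.
Outlet (n = n₀ + ν ξ):
  CH₃OH: 207 − 1(176.4) = 30.64
  O₂: 350.6 − 1.5(176.4) = 86.01
  N₂: 1319 (inert)
  CO₂: 0 + 1(176.4) = 176.4
  H₂O: 0 + 2(176.4) = 352.7
Total out = 30.64 + 86.01 + 1319 + 176.4 + 352.7 = 1964 lbmol/h.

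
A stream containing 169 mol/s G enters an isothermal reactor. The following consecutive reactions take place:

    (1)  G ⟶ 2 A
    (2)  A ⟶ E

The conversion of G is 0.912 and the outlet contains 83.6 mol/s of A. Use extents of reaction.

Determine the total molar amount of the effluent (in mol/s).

323 mol/s

Conversion of G: G consumed = 1ξ₁ = 0.912 × 169 → ξ₁ = 154.1 mol/s.
A balance: n_A = 0 + 2ξ₁ − 1ξ₂ = 83.6 → ξ₂ = (2·154.1 − 83.6)/1 = 224.7 mol/s.
Outlet amounts (n = n₀ + Σ ν·ξ):
  G: 169 − 1(154.1) = 14.87
  A: 0 + 2(154.1) − 1(224.7) = 83.6
  E: 0 + 1(224.7) = 224.7
Total out = 14.87 + 83.6 + 224.7 = 323.1 mol/s.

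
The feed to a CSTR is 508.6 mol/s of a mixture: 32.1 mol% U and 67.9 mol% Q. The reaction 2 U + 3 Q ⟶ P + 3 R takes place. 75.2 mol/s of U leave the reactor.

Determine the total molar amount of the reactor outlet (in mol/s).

465 mol/s

For U: n = n₀ − 2ξ → 75.2 = 163.3 − 2ξ, giving ξ = 44.03 mol/s.
Outlet amounts (n = n₀ + ν ξ):
  U: 163.3 − 2(44.03) = 75.2
  Q: 345.3 − 3(44.03) = 213.2
  P: 0 + 1(44.03) = 44.03
  R: 0 + 3(44.03) = 132.1
Total out = 75.2 + 213.2 + 44.03 + 132.1 = 464.6 mol/s.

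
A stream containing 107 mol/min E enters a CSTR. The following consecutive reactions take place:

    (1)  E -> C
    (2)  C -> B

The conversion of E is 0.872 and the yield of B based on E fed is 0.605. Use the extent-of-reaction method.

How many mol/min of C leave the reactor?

Conversion of E: E consumed = 1ξ₁ = 0.872 × 107 → ξ₁ = 93.3 mol/min.
Yield of B: 1ξ₂ / 107 = 0.605 → ξ₂ = 64.73 mol/min.
Outlet amounts (n = n₀ + Σ ν·ξ):
  E: 107 − 1(93.3) = 13.7
  C: 0 + 1(93.3) − 1(64.73) = 28.57
  B: 0 + 1(64.73) = 64.73

28.6 mol/min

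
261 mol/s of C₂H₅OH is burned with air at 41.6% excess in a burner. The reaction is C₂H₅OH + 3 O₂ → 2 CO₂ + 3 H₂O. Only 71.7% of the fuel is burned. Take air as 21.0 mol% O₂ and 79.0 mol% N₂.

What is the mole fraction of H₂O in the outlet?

0.098

Stoichiometric O₂ = 3 × 261 = 783 mol/s; O₂ fed = 783 × 1.416 = 1109 mol/s.
N₂ fed = 1109 × 79/21 = 4171 mol/s.
Fuel reacted = 0.717 × 261 → ξ = 187.1 mol/s.
Outlet (n = n₀ + ν ξ):
  C₂H₅OH: 261 − 1(187.1) = 73.86
  O₂: 1109 − 3(187.1) = 547.3
  N₂: 4171 (inert)
  CO₂: 0 + 2(187.1) = 374.3
  H₂O: 0 + 3(187.1) = 561.4
Total out = 5728 mol/s; y_H₂O = 561.4 / 5728 = 0.09802.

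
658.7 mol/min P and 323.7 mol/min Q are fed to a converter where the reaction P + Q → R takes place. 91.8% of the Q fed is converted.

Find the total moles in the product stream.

685 mol/min

Q reacted = 0.918 × 323.7 = 297.2 mol/min; ν_Q = −1, so ξ = 297.2/1 = 297.2 mol/min.
Outlet amounts (n = n₀ + ν ξ):
  P: 658.7 − 1(297.2) = 361.5
  Q: 323.7 − 1(297.2) = 26.54
  R: 0 + 1(297.2) = 297.2
Total out = 361.5 + 26.54 + 297.2 = 685.2 mol/min.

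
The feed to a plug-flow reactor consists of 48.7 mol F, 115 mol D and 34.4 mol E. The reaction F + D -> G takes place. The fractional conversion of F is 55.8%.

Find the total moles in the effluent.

171 mol

F reacted = 0.558 × 48.7 = 27.17 mol; ν_F = −1, so ξ = 27.17/1 = 27.17 mol.
Outlet amounts (n = n₀ + ν ξ):
  F: 48.7 − 1(27.17) = 21.53
  D: 115 − 1(27.17) = 87.83
  G: 0 + 1(27.17) = 27.17
  E: 34.4 (inert)
Total out = 21.53 + 87.83 + 27.17 + 34.4 = 170.9 mol.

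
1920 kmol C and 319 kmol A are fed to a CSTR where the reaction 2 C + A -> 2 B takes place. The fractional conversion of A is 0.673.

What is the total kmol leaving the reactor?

A reacted = 0.673 × 319 = 214.7 kmol; ν_A = −1, so ξ = 214.7/1 = 214.7 kmol.
Outlet amounts (n = n₀ + ν ξ):
  C: 1920 − 2(214.7) = 1491
  A: 319 − 1(214.7) = 104.3
  B: 0 + 2(214.7) = 429.4
Total out = 1491 + 104.3 + 429.4 = 2024 kmol.

2020 kmol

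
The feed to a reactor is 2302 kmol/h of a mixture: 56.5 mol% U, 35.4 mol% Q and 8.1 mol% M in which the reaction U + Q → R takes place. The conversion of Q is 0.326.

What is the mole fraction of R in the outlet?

Q reacted = 0.326 × 814.9 = 265.7 kmol/h; ν_Q = −1, so ξ = 265.7/1 = 265.7 kmol/h.
Outlet amounts (n = n₀ + ν ξ):
  U: 1301 − 1(265.7) = 1035
  Q: 814.9 − 1(265.7) = 549.2
  R: 0 + 1(265.7) = 265.7
  M: 186.5 (inert)
Total out = 2036 kmol/h; y_R = 265.7 / 2036 = 0.1305.

0.13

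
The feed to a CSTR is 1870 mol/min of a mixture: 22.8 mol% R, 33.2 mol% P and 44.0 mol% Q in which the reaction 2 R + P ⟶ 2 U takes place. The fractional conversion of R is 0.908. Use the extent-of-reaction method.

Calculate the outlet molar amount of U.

387 mol/min

R reacted = 0.908 × 426.4 = 387.1 mol/min; ν_R = −2, so ξ = 387.1/2 = 193.6 mol/min.
Outlet amounts (n = n₀ + ν ξ):
  R: 426.4 − 2(193.6) = 39.23
  P: 620.8 − 1(193.6) = 427.3
  U: 0 + 2(193.6) = 387.1
  Q: 822.8 (inert)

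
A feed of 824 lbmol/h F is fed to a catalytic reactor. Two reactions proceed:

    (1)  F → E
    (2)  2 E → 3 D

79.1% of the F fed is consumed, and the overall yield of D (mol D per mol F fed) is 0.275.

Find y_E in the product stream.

0.557

Conversion of F: F consumed = 1ξ₁ = 0.791 × 824 → ξ₁ = 651.8 lbmol/h.
Yield of D: 3ξ₂ / 824 = 0.275 → ξ₂ = 75.53 lbmol/h.
Outlet amounts (n = n₀ + Σ ν·ξ):
  F: 824 − 1(651.8) = 172.2
  E: 0 + 1(651.8) − 2(75.53) = 500.7
  D: 0 + 3(75.53) = 226.6
Total out = 899.5 lbmol/h; y_E = 500.7 / 899.5 = 0.5566.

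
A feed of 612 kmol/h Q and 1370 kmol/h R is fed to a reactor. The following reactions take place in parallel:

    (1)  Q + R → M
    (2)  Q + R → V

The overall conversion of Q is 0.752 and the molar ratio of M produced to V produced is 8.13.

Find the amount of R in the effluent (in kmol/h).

910 kmol/h

Conversion of Q: Q consumed = 0.752 × 612 = 460.2 kmol/h = 1ξ₁ + 1ξ₂.
Selectivity: 1ξ₁ / (1ξ₂) = 8.13 → ξ₁ = 8.13 ξ₂.
Substitute: (1·8.13 + 1) ξ₂ = 460.2 → ξ₂ = 50.41 kmol/h, ξ₁ = 409.8 kmol/h.
Outlet amounts (n = n₀ + Σ ν·ξ):
  Q: 612 − 1(409.8) − 1(50.41) = 151.8
  R: 1370 − 1(409.8) − 1(50.41) = 909.8
  M: 0 + 1(409.8) = 409.8
  V: 0 + 1(50.41) = 50.41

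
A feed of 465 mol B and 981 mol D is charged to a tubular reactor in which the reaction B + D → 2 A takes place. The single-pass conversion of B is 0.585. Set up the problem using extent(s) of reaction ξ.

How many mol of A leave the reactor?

B reacted = 0.585 × 465 = 272 mol; ν_B = −1, so ξ = 272/1 = 272 mol.
Outlet amounts (n = n₀ + ν ξ):
  B: 465 − 1(272) = 193
  D: 981 − 1(272) = 709
  A: 0 + 2(272) = 544

544 mol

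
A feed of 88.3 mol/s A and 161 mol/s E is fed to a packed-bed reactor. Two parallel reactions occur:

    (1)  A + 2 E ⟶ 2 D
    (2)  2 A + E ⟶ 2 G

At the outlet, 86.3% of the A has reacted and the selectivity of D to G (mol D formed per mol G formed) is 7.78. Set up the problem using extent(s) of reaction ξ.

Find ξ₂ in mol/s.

ξ₂ = 7.79 mol/s

Conversion of A: A consumed = 0.863 × 88.3 = 76.2 mol/s = 1ξ₁ + 2ξ₂.
Selectivity: 2ξ₁ / (2ξ₂) = 7.78 → ξ₁ = 7.78 ξ₂.
Substitute: (1·7.78 + 2) ξ₂ = 76.2 → ξ₂ = 7.792 mol/s, ξ₁ = 60.62 mol/s.
Outlet amounts (n = n₀ + Σ ν·ξ):
  A: 88.3 − 1(60.62) − 2(7.792) = 12.1
  E: 161 − 2(60.62) − 1(7.792) = 31.97
  D: 0 + 2(60.62) = 121.2
  G: 0 + 2(7.792) = 15.58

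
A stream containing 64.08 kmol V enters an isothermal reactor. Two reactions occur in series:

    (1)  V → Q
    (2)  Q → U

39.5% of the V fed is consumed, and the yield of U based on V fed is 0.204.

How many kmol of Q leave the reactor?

12.2 kmol

Conversion of V: V consumed = 1ξ₁ = 0.395 × 64.08 → ξ₁ = 25.31 kmol.
Yield of U: 1ξ₂ / 64.08 = 0.204 → ξ₂ = 13.07 kmol.
Outlet amounts (n = n₀ + Σ ν·ξ):
  V: 64.08 − 1(25.31) = 38.77
  Q: 0 + 1(25.31) − 1(13.07) = 12.24
  U: 0 + 1(13.07) = 13.07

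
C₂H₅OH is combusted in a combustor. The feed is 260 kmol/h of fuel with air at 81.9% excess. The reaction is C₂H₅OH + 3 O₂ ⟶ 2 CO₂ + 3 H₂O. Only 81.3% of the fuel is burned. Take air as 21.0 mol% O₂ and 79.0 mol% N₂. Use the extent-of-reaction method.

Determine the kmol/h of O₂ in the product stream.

785 kmol/h

Stoichiometric O₂ = 3 × 260 = 780 kmol/h; O₂ fed = 780 × 1.819 = 1419 kmol/h.
N₂ fed = 1419 × 79/21 = 5337 kmol/h.
Fuel reacted = 0.813 × 260 → ξ = 211.4 kmol/h.
Outlet (n = n₀ + ν ξ):
  C₂H₅OH: 260 − 1(211.4) = 48.62
  O₂: 1419 − 3(211.4) = 784.7
  N₂: 5337 (inert)
  CO₂: 0 + 2(211.4) = 422.8
  H₂O: 0 + 3(211.4) = 634.1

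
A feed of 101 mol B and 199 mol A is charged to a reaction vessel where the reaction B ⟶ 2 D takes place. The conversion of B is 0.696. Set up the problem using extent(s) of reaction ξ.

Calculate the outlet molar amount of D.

B reacted = 0.696 × 101 = 70.3 mol; ν_B = −1, so ξ = 70.3/1 = 70.3 mol.
Outlet amounts (n = n₀ + ν ξ):
  B: 101 − 1(70.3) = 30.7
  D: 0 + 2(70.3) = 140.6
  A: 199 (inert)

141 mol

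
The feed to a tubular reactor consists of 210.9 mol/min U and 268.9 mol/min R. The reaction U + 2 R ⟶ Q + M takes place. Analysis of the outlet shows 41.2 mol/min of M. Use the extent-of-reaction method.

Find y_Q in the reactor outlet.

0.0939

For M: n = n₀ + 1ξ → 41.2 = 0 + 1ξ, giving ξ = 41.2 mol/min.
Outlet amounts (n = n₀ + ν ξ):
  U: 210.9 − 1(41.2) = 169.7
  R: 268.9 − 2(41.2) = 186.5
  Q: 0 + 1(41.2) = 41.2
  M: 0 + 1(41.2) = 41.2
Total out = 438.6 mol/min; y_Q = 41.2 / 438.6 = 0.09394.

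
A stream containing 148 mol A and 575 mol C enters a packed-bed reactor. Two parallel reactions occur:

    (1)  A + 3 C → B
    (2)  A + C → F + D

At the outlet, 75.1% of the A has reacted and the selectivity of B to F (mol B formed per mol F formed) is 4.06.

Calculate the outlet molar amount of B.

Conversion of A: A consumed = 0.751 × 148 = 111.1 mol = 1ξ₁ + 1ξ₂.
Selectivity: 1ξ₁ / (1ξ₂) = 4.06 → ξ₁ = 4.06 ξ₂.
Substitute: (1·4.06 + 1) ξ₂ = 111.1 → ξ₂ = 21.97 mol, ξ₁ = 89.18 mol.
Outlet amounts (n = n₀ + Σ ν·ξ):
  A: 148 − 1(89.18) − 1(21.97) = 36.85
  C: 575 − 3(89.18) − 1(21.97) = 285.5
  B: 0 + 1(89.18) = 89.18
  F: 0 + 1(21.97) = 21.97
  D: 0 + 1(21.97) = 21.97

89.2 mol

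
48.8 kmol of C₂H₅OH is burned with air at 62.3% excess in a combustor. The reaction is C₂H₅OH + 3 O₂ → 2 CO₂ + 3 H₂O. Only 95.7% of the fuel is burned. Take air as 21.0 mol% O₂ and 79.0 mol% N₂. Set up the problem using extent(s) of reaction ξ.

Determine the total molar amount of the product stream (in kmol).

1230 kmol

Stoichiometric O₂ = 3 × 48.8 = 146.4 kmol; O₂ fed = 146.4 × 1.623 = 237.6 kmol.
N₂ fed = 237.6 × 79/21 = 893.9 kmol.
Fuel reacted = 0.957 × 48.8 → ξ = 46.7 kmol.
Outlet (n = n₀ + ν ξ):
  C₂H₅OH: 48.8 − 1(46.7) = 2.098
  O₂: 237.6 − 3(46.7) = 97.5
  N₂: 893.9 (inert)
  CO₂: 0 + 2(46.7) = 93.4
  H₂O: 0 + 3(46.7) = 140.1
Total out = 2.098 + 97.5 + 893.9 + 93.4 + 140.1 = 1227 kmol.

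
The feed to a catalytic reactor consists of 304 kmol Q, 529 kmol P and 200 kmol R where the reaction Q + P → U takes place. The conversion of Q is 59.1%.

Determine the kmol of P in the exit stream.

Q reacted = 0.591 × 304 = 179.7 kmol; ν_Q = −1, so ξ = 179.7/1 = 179.7 kmol.
Outlet amounts (n = n₀ + ν ξ):
  Q: 304 − 1(179.7) = 124.3
  P: 529 − 1(179.7) = 349.3
  U: 0 + 1(179.7) = 179.7
  R: 200 (inert)

349 kmol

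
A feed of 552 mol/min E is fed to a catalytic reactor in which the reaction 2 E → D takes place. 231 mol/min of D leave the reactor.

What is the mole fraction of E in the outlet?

0.28

For D: n = n₀ + 1ξ → 231 = 0 + 1ξ, giving ξ = 231 mol/min.
Outlet amounts (n = n₀ + ν ξ):
  E: 552 − 2(231) = 90
  D: 0 + 1(231) = 231
Total out = 321 mol/min; y_E = 90 / 321 = 0.2804.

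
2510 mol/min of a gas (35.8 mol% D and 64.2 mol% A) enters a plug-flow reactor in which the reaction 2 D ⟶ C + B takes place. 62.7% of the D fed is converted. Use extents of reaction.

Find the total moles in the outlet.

2510 mol/min

D reacted = 0.627 × 898.6 = 563.4 mol/min; ν_D = −2, so ξ = 563.4/2 = 281.7 mol/min.
Outlet amounts (n = n₀ + ν ξ):
  D: 898.6 − 2(281.7) = 335.2
  C: 0 + 1(281.7) = 281.7
  B: 0 + 1(281.7) = 281.7
  A: 1611 (inert)
Total out = 335.2 + 281.7 + 281.7 + 1611 = 2510 mol/min.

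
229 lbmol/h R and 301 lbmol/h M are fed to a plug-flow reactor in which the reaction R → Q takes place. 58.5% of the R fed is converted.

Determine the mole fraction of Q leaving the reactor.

0.253

R reacted = 0.585 × 229 = 134 lbmol/h; ν_R = −1, so ξ = 134/1 = 134 lbmol/h.
Outlet amounts (n = n₀ + ν ξ):
  R: 229 − 1(134) = 95.03
  Q: 0 + 1(134) = 134
  M: 301 (inert)
Total out = 530 lbmol/h; y_Q = 134 / 530 = 0.2528.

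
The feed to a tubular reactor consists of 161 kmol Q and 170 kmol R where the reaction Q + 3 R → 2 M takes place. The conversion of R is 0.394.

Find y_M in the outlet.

R reacted = 0.394 × 170 = 66.98 kmol; ν_R = −3, so ξ = 66.98/3 = 22.33 kmol.
Outlet amounts (n = n₀ + ν ξ):
  Q: 161 − 1(22.33) = 138.7
  R: 170 − 3(22.33) = 103
  M: 0 + 2(22.33) = 44.65
Total out = 286.3 kmol; y_M = 44.65 / 286.3 = 0.1559.

0.156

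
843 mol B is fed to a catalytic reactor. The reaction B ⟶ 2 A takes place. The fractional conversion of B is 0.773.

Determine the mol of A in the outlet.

1300 mol

B reacted = 0.773 × 843 = 651.6 mol; ν_B = −1, so ξ = 651.6/1 = 651.6 mol.
Outlet amounts (n = n₀ + ν ξ):
  B: 843 − 1(651.6) = 191.4
  A: 0 + 2(651.6) = 1303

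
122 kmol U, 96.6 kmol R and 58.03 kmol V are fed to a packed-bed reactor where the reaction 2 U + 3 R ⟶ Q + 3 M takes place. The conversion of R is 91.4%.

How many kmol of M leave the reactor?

88.3 kmol

R reacted = 0.914 × 96.6 = 88.29 kmol; ν_R = −3, so ξ = 88.29/3 = 29.43 kmol.
Outlet amounts (n = n₀ + ν ξ):
  U: 122 − 2(29.43) = 63.14
  R: 96.6 − 3(29.43) = 8.308
  Q: 0 + 1(29.43) = 29.43
  M: 0 + 3(29.43) = 88.29
  V: 58.03 (inert)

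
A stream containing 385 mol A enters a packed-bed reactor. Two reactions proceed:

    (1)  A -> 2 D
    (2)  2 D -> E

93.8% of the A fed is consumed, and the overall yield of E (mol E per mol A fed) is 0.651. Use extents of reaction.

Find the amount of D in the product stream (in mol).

Conversion of A: A consumed = 1ξ₁ = 0.938 × 385 → ξ₁ = 361.1 mol.
Yield of E: 1ξ₂ / 385 = 0.651 → ξ₂ = 250.6 mol.
Outlet amounts (n = n₀ + Σ ν·ξ):
  A: 385 − 1(361.1) = 23.87
  D: 0 + 2(361.1) − 2(250.6) = 221
  E: 0 + 1(250.6) = 250.6

221 mol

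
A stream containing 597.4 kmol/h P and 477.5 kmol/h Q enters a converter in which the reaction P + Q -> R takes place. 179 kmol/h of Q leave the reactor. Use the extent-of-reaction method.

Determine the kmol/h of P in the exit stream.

299 kmol/h

For Q: n = n₀ − 1ξ → 179 = 477.5 − 1ξ, giving ξ = 298.5 kmol/h.
Outlet amounts (n = n₀ + ν ξ):
  P: 597.4 − 1(298.5) = 298.9
  Q: 477.5 − 1(298.5) = 179
  R: 0 + 1(298.5) = 298.5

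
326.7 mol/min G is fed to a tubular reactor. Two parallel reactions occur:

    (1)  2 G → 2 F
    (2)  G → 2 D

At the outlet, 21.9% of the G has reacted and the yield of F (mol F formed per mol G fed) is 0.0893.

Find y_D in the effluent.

Yield of F: 2ξ₁ / 326.7 = 0.0893 → ξ₁ = 14.59 mol/min.
Conversion of G: 2ξ₁ + 1ξ₂ = 0.219 × 326.7 = 71.55 → ξ₂ = 42.37 mol/min.
Outlet amounts (n = n₀ + Σ ν·ξ):
  G: 326.7 − 2(14.59) − 1(42.37) = 255.2
  F: 0 + 2(14.59) = 29.17
  D: 0 + 2(42.37) = 84.75
Total out = 369.1 mol/min; y_D = 84.75 / 369.1 = 0.2296.

0.23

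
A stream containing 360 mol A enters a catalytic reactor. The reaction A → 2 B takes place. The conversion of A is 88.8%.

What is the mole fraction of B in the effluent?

0.941

A reacted = 0.888 × 360 = 319.7 mol; ν_A = −1, so ξ = 319.7/1 = 319.7 mol.
Outlet amounts (n = n₀ + ν ξ):
  A: 360 − 1(319.7) = 40.32
  B: 0 + 2(319.7) = 639.4
Total out = 679.7 mol; y_B = 639.4 / 679.7 = 0.9407.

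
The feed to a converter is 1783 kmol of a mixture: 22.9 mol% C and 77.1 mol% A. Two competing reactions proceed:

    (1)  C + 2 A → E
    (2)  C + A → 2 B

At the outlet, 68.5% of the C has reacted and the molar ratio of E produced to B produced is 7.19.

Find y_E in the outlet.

0.208

Conversion of C: C consumed = 0.685 × 408.3 = 279.7 kmol = 1ξ₁ + 1ξ₂.
Selectivity: 1ξ₁ / (2ξ₂) = 7.19 → ξ₁ = 14.38 ξ₂.
Substitute: (1·14.38 + 1) ξ₂ = 279.7 → ξ₂ = 18.19 kmol, ξ₁ = 261.5 kmol.
Outlet amounts (n = n₀ + Σ ν·ξ):
  C: 408.3 − 1(261.5) − 1(18.19) = 128.6
  A: 1375 − 2(261.5) − 1(18.19) = 833.5
  E: 0 + 1(261.5) = 261.5
  B: 0 + 2(18.19) = 36.37
Total out = 1260 kmol; y_E = 261.5 / 1260 = 0.2075.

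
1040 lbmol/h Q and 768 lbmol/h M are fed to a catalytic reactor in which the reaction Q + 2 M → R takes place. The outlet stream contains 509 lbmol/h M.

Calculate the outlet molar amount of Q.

For M: n = n₀ − 2ξ → 509 = 768 − 2ξ, giving ξ = 129.5 lbmol/h.
Outlet amounts (n = n₀ + ν ξ):
  Q: 1040 − 1(129.5) = 910.5
  M: 768 − 2(129.5) = 509
  R: 0 + 1(129.5) = 129.5

910 lbmol/h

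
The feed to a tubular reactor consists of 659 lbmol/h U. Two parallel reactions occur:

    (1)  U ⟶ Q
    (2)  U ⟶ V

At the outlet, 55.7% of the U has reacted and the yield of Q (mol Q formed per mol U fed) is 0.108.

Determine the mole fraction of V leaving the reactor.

Yield of Q: 1ξ₁ / 659 = 0.108 → ξ₁ = 71.17 lbmol/h.
Conversion of U: 1ξ₁ + 1ξ₂ = 0.557 × 659 = 367.1 → ξ₂ = 295.9 lbmol/h.
Outlet amounts (n = n₀ + Σ ν·ξ):
  U: 659 − 1(71.17) − 1(295.9) = 291.9
  Q: 0 + 1(71.17) = 71.17
  V: 0 + 1(295.9) = 295.9
Total out = 659 lbmol/h; y_V = 295.9 / 659 = 0.449.

0.449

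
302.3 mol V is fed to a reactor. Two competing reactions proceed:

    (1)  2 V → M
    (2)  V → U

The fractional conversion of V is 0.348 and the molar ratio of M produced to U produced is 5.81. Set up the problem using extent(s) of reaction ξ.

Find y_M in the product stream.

Conversion of V: V consumed = 0.348 × 302.3 = 105.2 mol = 2ξ₁ + 1ξ₂.
Selectivity: 1ξ₁ / (1ξ₂) = 5.81 → ξ₁ = 5.81 ξ₂.
Substitute: (2·5.81 + 1) ξ₂ = 105.2 → ξ₂ = 8.336 mol, ξ₁ = 48.43 mol.
Outlet amounts (n = n₀ + Σ ν·ξ):
  V: 302.3 − 2(48.43) − 1(8.336) = 197.1
  M: 0 + 1(48.43) = 48.43
  U: 0 + 1(8.336) = 8.336
Total out = 253.9 mol; y_M = 48.43 / 253.9 = 0.1908.

0.191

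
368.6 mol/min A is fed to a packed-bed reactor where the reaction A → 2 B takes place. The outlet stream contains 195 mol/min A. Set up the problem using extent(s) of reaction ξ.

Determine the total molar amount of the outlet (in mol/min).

542 mol/min

For A: n = n₀ − 1ξ → 195 = 368.6 − 1ξ, giving ξ = 173.6 mol/min.
Outlet amounts (n = n₀ + ν ξ):
  A: 368.6 − 1(173.6) = 195
  B: 0 + 2(173.6) = 347.2
Total out = 195 + 347.2 = 542.2 mol/min.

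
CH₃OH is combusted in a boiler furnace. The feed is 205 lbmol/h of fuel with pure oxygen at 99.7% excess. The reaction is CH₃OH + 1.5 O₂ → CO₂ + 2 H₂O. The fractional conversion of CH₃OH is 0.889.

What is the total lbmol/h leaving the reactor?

Stoichiometric O₂ = 1.5 × 205 = 307.5 lbmol/h; O₂ fed = 307.5 × 1.997 = 614.1 lbmol/h.
Fuel reacted = 0.889 × 205 → ξ = 182.2 lbmol/h.
Outlet (n = n₀ + ν ξ):
  CH₃OH: 205 − 1(182.2) = 22.75
  O₂: 614.1 − 1.5(182.2) = 340.7
  CO₂: 0 + 1(182.2) = 182.2
  H₂O: 0 + 2(182.2) = 364.5
Total out = 22.75 + 340.7 + 182.2 + 364.5 = 910.2 lbmol/h.

910 lbmol/h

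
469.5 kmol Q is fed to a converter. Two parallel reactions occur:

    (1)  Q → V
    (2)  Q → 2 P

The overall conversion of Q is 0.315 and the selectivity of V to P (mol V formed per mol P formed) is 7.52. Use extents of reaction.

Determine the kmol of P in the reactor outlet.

Conversion of Q: Q consumed = 0.315 × 469.5 = 147.9 kmol = 1ξ₁ + 1ξ₂.
Selectivity: 1ξ₁ / (2ξ₂) = 7.52 → ξ₁ = 15.04 ξ₂.
Substitute: (1·15.04 + 1) ξ₂ = 147.9 → ξ₂ = 9.22 kmol, ξ₁ = 138.7 kmol.
Outlet amounts (n = n₀ + Σ ν·ξ):
  Q: 469.5 − 1(138.7) − 1(9.22) = 321.6
  V: 0 + 1(138.7) = 138.7
  P: 0 + 2(9.22) = 18.44

18.4 kmol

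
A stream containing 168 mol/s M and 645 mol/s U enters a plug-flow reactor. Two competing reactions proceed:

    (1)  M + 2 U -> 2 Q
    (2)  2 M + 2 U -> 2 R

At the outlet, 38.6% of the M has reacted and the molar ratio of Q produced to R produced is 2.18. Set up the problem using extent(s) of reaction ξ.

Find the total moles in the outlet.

748 mol/s

Conversion of M: M consumed = 0.386 × 168 = 64.85 mol/s = 1ξ₁ + 2ξ₂.
Selectivity: 2ξ₁ / (2ξ₂) = 2.18 → ξ₁ = 2.18 ξ₂.
Substitute: (1·2.18 + 2) ξ₂ = 64.85 → ξ₂ = 15.51 mol/s, ξ₁ = 33.82 mol/s.
Outlet amounts (n = n₀ + Σ ν·ξ):
  M: 168 − 1(33.82) − 2(15.51) = 103.2
  U: 645 − 2(33.82) − 2(15.51) = 546.3
  Q: 0 + 2(33.82) = 67.64
  R: 0 + 2(15.51) = 31.03
Total out = 103.2 + 546.3 + 67.64 + 31.03 = 748.2 mol/s.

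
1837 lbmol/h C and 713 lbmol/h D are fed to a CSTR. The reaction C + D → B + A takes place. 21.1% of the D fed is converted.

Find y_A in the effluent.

0.059

D reacted = 0.211 × 713 = 150.4 lbmol/h; ν_D = −1, so ξ = 150.4/1 = 150.4 lbmol/h.
Outlet amounts (n = n₀ + ν ξ):
  C: 1837 − 1(150.4) = 1687
  D: 713 − 1(150.4) = 562.6
  B: 0 + 1(150.4) = 150.4
  A: 0 + 1(150.4) = 150.4
Total out = 2550 lbmol/h; y_A = 150.4 / 2550 = 0.059.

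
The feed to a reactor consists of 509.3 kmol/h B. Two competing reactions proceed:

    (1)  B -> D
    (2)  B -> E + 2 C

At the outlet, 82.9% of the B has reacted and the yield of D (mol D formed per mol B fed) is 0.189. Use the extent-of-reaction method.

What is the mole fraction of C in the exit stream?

Yield of D: 1ξ₁ / 509.3 = 0.189 → ξ₁ = 96.26 kmol/h.
Conversion of B: 1ξ₁ + 1ξ₂ = 0.829 × 509.3 = 422.2 → ξ₂ = 326 kmol/h.
Outlet amounts (n = n₀ + Σ ν·ξ):
  B: 509.3 − 1(96.26) − 1(326) = 87.09
  D: 0 + 1(96.26) = 96.26
  E: 0 + 1(326) = 326
  C: 0 + 2(326) = 651.9
Total out = 1161 kmol/h; y_C = 651.9 / 1161 = 0.5614.

0.561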